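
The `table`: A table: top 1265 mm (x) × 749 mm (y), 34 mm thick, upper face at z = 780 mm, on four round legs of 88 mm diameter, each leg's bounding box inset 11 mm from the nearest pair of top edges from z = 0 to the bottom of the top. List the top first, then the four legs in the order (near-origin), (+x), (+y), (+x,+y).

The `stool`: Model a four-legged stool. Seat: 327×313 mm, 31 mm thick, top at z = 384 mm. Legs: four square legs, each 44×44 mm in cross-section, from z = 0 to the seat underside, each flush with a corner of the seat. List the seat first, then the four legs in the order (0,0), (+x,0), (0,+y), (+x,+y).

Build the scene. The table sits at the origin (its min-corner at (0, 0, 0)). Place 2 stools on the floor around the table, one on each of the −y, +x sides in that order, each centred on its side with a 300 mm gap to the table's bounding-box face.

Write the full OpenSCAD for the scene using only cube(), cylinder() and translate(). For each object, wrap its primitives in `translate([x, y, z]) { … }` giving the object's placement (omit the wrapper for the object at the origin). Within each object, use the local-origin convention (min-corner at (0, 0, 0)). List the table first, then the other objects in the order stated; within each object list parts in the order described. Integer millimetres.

translate([0, 0, 746]) cube([1265, 749, 34]);
translate([55, 55, 0]) cylinder(h = 746, r = 44);
translate([1210, 55, 0]) cylinder(h = 746, r = 44);
translate([55, 694, 0]) cylinder(h = 746, r = 44);
translate([1210, 694, 0]) cylinder(h = 746, r = 44);
translate([469, -613, 0]) {
  translate([0, 0, 353]) cube([327, 313, 31]);
  cube([44, 44, 353]);
  translate([283, 0, 0]) cube([44, 44, 353]);
  translate([0, 269, 0]) cube([44, 44, 353]);
  translate([283, 269, 0]) cube([44, 44, 353]);
}
translate([1565, 218, 0]) {
  translate([0, 0, 353]) cube([327, 313, 31]);
  cube([44, 44, 353]);
  translate([283, 0, 0]) cube([44, 44, 353]);
  translate([0, 269, 0]) cube([44, 44, 353]);
  translate([283, 269, 0]) cube([44, 44, 353]);
}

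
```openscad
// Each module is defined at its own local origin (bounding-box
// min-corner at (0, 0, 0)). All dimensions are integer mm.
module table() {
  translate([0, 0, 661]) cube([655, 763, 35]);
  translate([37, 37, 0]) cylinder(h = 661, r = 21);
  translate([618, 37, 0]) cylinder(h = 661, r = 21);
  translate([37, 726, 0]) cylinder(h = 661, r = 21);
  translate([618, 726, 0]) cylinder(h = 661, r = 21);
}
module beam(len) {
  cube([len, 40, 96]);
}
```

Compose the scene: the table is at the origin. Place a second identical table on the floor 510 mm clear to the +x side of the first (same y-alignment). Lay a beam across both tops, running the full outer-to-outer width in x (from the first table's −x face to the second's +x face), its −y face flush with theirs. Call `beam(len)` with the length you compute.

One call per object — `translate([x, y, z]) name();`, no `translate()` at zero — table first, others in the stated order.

table();
translate([1165, 0, 0]) table();
translate([0, 0, 696]) beam(1820);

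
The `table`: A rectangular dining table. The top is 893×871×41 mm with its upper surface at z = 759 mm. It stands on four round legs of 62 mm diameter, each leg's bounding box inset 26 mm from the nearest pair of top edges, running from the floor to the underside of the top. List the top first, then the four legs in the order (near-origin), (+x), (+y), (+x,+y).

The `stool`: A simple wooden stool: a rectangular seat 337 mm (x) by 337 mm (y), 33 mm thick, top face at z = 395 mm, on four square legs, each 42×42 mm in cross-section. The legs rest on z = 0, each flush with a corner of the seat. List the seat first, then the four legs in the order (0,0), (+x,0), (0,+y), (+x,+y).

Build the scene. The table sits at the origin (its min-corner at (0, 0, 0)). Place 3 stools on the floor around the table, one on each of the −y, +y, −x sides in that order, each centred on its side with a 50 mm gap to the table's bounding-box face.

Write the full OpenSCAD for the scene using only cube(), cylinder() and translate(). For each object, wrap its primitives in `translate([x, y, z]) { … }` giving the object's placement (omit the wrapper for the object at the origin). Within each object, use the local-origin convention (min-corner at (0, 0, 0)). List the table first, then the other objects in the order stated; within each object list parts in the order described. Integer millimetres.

translate([0, 0, 718]) cube([893, 871, 41]);
translate([57, 57, 0]) cylinder(h = 718, r = 31);
translate([836, 57, 0]) cylinder(h = 718, r = 31);
translate([57, 814, 0]) cylinder(h = 718, r = 31);
translate([836, 814, 0]) cylinder(h = 718, r = 31);
translate([278, -387, 0]) {
  translate([0, 0, 362]) cube([337, 337, 33]);
  cube([42, 42, 362]);
  translate([295, 0, 0]) cube([42, 42, 362]);
  translate([0, 295, 0]) cube([42, 42, 362]);
  translate([295, 295, 0]) cube([42, 42, 362]);
}
translate([278, 921, 0]) {
  translate([0, 0, 362]) cube([337, 337, 33]);
  cube([42, 42, 362]);
  translate([295, 0, 0]) cube([42, 42, 362]);
  translate([0, 295, 0]) cube([42, 42, 362]);
  translate([295, 295, 0]) cube([42, 42, 362]);
}
translate([-387, 267, 0]) {
  translate([0, 0, 362]) cube([337, 337, 33]);
  cube([42, 42, 362]);
  translate([295, 0, 0]) cube([42, 42, 362]);
  translate([0, 295, 0]) cube([42, 42, 362]);
  translate([295, 295, 0]) cube([42, 42, 362]);
}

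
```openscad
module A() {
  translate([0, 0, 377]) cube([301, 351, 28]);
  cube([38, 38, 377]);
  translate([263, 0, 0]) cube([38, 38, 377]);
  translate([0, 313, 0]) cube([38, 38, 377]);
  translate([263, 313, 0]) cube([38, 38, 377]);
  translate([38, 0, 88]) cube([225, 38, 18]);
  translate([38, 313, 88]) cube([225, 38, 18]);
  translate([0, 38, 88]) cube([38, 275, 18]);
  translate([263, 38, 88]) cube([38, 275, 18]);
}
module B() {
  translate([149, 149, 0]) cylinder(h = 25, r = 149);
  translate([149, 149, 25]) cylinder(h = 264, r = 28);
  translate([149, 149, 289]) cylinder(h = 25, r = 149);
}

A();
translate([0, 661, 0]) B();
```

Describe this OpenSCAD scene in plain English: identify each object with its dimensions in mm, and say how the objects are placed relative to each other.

A is a four-legged stool. The seat is a 301×351×28 mm slab whose top surface is at z = 405 mm; four square legs, each 38×38 mm in cross-section, run from the floor (z = 0) to the underside of the seat, each flush with a corner of the seat. Four stretchers, 38 mm wide and 18 mm tall, connect adjacent legs with their undersides at z = 88 mm, each running between the inner faces of the legs it joins and aligned with the legs' outer faces on the other axis.

B is a spool: two coaxial disc flanges of radius 149 mm and thickness 25 mm, joined by a core cylinder of radius 28 mm and height 264 mm. The lower flange rests on z = 0 and the three cylinders share a vertical axis.

The spool is on the floor beside the stool on its +y side.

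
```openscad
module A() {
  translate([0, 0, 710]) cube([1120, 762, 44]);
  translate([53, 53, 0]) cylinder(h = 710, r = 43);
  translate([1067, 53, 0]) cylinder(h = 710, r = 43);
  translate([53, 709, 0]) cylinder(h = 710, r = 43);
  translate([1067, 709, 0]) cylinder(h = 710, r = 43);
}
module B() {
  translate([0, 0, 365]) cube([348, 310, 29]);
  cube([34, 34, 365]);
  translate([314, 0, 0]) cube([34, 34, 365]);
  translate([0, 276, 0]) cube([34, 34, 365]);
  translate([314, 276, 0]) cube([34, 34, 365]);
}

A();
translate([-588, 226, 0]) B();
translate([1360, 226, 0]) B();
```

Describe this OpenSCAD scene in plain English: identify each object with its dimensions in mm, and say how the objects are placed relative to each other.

A is a table with a 1120×762 mm rectangular top, 44 mm thick, top surface at z = 754 mm, supported by four round legs of 86 mm diameter, each leg's bounding box inset 10 mm from the nearest pair of top edges, running from the floor.

B is a four-legged stool. The seat is 348×310 mm, 29 mm thick, top at z = 394 mm. It stands on four square legs, each 34×34 mm in cross-section, from z = 0 to the seat underside, each flush with a corner of the seat.

Two stools sit around the table at the −x, +x sides.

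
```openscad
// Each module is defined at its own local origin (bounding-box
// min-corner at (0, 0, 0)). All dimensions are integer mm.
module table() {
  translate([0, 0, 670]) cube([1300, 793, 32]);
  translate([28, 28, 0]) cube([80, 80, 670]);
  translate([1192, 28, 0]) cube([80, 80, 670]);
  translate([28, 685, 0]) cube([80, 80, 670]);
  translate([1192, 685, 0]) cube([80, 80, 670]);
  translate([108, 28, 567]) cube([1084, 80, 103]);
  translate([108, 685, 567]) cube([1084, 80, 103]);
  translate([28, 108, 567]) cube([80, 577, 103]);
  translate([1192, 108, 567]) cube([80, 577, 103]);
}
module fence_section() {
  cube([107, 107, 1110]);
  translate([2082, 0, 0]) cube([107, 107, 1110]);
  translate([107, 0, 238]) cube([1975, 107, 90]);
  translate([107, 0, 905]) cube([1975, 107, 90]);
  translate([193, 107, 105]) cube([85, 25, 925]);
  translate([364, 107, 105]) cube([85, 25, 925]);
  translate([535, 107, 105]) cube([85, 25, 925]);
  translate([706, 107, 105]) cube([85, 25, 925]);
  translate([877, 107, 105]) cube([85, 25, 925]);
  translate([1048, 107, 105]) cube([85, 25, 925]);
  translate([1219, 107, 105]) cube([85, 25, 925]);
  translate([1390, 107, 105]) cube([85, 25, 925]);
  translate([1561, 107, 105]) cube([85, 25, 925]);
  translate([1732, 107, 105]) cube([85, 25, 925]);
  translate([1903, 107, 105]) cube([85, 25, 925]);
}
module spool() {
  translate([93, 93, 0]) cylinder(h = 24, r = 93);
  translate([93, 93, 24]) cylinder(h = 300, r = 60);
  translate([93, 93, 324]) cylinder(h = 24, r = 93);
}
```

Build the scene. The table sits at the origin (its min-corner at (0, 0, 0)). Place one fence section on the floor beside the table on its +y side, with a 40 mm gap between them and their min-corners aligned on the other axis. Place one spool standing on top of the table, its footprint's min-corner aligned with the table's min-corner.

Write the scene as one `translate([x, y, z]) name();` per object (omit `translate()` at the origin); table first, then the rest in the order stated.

table();
translate([0, 833, 0]) fence_section();
translate([0, 0, 702]) spool();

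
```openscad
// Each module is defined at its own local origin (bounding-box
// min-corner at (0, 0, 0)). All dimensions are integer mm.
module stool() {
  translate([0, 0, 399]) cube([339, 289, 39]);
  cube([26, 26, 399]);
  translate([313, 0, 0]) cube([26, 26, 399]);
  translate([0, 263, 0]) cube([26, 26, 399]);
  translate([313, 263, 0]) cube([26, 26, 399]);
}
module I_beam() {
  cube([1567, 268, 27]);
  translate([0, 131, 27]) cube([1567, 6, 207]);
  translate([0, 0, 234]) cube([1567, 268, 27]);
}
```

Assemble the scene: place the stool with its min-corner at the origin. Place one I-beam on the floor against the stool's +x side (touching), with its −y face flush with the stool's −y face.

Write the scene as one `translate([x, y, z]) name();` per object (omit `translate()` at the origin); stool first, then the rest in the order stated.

stool();
translate([339, 0, 0]) I_beam();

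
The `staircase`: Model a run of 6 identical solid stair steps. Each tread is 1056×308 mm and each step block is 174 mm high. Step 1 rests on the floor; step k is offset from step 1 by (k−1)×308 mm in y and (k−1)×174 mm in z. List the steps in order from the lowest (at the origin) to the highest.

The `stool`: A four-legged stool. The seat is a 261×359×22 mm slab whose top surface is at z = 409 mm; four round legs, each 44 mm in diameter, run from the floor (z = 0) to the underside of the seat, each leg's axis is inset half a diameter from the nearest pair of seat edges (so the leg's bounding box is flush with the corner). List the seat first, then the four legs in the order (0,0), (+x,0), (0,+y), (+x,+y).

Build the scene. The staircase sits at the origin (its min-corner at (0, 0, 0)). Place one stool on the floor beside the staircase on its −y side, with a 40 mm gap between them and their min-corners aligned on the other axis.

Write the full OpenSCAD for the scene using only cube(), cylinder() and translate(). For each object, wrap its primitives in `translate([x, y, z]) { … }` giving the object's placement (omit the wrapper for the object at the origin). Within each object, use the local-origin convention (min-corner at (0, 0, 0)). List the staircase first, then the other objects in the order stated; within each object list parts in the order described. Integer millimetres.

cube([1056, 308, 174]);
translate([0, 308, 174]) cube([1056, 308, 174]);
translate([0, 616, 348]) cube([1056, 308, 174]);
translate([0, 924, 522]) cube([1056, 308, 174]);
translate([0, 1232, 696]) cube([1056, 308, 174]);
translate([0, 1540, 870]) cube([1056, 308, 174]);
translate([0, -399, 0]) {
  translate([0, 0, 387]) cube([261, 359, 22]);
  translate([22, 22, 0]) cylinder(h = 387, r = 22);
  translate([239, 22, 0]) cylinder(h = 387, r = 22);
  translate([22, 337, 0]) cylinder(h = 387, r = 22);
  translate([239, 337, 0]) cylinder(h = 387, r = 22);
}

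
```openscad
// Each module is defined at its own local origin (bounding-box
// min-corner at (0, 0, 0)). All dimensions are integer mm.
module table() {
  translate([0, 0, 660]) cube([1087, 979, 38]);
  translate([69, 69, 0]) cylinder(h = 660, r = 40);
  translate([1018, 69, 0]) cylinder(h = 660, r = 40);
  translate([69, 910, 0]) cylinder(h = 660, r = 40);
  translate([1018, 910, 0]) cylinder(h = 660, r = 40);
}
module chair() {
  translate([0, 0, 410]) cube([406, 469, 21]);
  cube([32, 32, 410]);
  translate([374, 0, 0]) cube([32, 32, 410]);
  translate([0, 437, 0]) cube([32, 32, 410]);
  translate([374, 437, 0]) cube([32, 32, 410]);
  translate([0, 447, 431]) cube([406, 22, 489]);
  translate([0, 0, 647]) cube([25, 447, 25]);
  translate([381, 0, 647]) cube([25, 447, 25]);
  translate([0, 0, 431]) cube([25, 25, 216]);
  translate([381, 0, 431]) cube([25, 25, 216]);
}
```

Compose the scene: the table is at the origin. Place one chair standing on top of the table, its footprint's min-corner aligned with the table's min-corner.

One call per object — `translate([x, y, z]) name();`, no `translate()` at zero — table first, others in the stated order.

table();
translate([0, 0, 698]) chair();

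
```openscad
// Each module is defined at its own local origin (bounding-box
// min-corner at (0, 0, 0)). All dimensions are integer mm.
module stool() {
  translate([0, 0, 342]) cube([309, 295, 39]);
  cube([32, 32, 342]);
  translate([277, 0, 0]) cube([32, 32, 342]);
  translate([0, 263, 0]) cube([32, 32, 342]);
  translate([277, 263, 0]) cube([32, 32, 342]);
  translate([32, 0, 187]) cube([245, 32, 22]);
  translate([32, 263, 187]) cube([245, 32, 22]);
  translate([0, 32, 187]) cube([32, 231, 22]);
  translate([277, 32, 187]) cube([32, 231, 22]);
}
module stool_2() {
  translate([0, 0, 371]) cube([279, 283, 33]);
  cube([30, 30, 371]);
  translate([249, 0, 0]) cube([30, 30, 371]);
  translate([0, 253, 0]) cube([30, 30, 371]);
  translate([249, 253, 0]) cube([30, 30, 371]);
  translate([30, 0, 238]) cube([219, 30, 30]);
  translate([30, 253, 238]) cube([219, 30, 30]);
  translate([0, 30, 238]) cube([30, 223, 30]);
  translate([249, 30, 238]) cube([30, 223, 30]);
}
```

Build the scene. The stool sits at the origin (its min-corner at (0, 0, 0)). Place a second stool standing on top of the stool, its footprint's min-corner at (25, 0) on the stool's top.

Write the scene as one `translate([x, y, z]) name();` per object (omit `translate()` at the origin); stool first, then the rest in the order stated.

stool();
translate([25, 0, 381]) stool_2();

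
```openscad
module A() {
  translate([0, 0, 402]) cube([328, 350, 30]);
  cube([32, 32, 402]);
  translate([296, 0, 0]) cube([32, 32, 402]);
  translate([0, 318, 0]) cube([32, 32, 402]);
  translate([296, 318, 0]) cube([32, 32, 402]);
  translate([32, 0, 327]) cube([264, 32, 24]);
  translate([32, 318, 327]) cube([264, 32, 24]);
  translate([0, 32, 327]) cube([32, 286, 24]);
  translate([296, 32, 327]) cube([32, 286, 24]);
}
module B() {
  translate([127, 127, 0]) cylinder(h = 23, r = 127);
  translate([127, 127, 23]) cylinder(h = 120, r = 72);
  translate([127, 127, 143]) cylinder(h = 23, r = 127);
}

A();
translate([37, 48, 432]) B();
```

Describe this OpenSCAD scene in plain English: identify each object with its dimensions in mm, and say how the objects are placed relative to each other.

A is a four-legged stool. The seat is a 328×350×30 mm slab whose top surface is at z = 432 mm; four square legs, each 32×32 mm in cross-section, run from the floor (z = 0) to the underside of the seat, each flush with a corner of the seat. Four stretchers, 32 mm wide and 24 mm tall, connect adjacent legs with their undersides at z = 327 mm, each running between the inner faces of the legs it joins and aligned with the legs' outer faces on the other axis.

B is a spool: two coaxial disc flanges of radius 127 mm and thickness 23 mm, joined by a core cylinder of radius 72 mm and height 120 mm. The lower flange rests on z = 0 and the three cylinders share a vertical axis.

The spool is on top of the stool, centred.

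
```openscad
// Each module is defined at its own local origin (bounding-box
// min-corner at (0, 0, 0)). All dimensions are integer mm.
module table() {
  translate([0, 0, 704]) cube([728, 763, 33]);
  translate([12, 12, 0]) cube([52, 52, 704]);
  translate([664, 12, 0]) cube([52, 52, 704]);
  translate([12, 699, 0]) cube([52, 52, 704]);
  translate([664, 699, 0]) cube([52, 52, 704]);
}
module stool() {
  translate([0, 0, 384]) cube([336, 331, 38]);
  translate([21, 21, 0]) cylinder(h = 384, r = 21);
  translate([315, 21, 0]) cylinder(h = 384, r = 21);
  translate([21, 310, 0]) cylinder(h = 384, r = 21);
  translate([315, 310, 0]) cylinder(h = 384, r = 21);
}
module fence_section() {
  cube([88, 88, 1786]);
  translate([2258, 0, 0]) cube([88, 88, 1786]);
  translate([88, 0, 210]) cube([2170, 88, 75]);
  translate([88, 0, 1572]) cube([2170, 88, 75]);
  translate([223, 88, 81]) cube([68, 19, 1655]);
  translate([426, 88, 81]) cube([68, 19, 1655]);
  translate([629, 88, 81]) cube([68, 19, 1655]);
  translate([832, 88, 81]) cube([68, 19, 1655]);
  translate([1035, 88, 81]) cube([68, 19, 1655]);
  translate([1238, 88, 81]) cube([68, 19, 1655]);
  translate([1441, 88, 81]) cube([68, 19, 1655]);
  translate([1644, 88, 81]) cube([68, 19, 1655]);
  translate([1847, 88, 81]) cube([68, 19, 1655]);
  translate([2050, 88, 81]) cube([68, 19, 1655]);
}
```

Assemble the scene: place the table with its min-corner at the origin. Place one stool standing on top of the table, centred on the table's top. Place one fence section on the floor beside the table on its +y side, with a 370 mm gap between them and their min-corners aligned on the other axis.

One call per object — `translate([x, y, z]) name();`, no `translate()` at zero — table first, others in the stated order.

table();
translate([196, 216, 737]) stool();
translate([0, 1133, 0]) fence_section();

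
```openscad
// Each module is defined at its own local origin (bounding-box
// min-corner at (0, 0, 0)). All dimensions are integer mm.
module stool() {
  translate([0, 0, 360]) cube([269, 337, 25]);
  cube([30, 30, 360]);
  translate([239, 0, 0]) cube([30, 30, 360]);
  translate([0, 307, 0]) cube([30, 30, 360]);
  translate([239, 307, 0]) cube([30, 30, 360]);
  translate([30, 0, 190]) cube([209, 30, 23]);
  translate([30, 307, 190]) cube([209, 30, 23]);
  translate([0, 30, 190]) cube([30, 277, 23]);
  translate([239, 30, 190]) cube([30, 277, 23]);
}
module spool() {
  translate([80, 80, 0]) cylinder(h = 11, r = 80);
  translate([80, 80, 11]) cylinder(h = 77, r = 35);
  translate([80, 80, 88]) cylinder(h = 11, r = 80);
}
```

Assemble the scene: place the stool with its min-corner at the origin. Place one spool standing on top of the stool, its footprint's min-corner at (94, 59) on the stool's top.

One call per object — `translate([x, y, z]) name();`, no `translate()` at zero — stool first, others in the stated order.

stool();
translate([94, 59, 385]) spool();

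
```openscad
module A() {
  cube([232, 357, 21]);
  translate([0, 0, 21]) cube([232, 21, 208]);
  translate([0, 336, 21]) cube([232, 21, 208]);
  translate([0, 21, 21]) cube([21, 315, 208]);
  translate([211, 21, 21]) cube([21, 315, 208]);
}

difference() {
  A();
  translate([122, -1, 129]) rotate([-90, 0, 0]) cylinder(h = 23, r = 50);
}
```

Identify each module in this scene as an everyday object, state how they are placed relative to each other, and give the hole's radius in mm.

The subtracted cylinder has r = 50 mm.

A is an open box. The open box has a circular hole through its front wall. The hole's radius is 50 mm.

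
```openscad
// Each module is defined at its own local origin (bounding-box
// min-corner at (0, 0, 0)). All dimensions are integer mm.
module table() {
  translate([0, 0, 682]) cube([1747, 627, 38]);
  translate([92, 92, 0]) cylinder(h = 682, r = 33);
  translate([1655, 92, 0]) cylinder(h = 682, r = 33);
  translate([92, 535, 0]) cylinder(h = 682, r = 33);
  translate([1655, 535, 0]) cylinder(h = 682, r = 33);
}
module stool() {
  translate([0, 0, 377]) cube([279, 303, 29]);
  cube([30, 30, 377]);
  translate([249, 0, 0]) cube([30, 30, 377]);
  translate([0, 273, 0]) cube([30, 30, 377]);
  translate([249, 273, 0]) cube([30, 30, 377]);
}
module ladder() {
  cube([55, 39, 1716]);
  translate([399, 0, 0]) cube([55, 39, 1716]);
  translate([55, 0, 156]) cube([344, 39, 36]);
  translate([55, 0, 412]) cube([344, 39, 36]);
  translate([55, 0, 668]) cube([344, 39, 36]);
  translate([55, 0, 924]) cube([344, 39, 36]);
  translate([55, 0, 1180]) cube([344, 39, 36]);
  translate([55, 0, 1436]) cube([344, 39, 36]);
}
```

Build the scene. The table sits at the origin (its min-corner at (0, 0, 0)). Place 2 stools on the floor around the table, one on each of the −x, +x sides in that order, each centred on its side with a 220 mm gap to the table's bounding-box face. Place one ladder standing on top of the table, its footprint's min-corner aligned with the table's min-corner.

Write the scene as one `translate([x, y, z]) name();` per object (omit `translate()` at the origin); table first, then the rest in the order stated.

table();
translate([-499, 162, 0]) stool();
translate([1967, 162, 0]) stool();
translate([0, 0, 720]) ladder();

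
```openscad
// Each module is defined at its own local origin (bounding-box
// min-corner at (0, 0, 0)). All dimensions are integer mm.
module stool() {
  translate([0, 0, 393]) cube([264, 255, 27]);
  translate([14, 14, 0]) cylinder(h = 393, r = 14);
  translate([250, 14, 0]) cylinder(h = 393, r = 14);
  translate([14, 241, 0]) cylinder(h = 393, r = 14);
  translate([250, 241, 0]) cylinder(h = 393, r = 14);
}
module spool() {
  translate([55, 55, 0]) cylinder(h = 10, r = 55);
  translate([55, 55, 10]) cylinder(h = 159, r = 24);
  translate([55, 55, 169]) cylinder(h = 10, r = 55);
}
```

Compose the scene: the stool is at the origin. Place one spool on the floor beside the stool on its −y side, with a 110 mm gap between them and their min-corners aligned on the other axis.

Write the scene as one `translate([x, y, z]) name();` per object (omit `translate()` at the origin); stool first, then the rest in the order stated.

stool();
translate([0, -220, 0]) spool();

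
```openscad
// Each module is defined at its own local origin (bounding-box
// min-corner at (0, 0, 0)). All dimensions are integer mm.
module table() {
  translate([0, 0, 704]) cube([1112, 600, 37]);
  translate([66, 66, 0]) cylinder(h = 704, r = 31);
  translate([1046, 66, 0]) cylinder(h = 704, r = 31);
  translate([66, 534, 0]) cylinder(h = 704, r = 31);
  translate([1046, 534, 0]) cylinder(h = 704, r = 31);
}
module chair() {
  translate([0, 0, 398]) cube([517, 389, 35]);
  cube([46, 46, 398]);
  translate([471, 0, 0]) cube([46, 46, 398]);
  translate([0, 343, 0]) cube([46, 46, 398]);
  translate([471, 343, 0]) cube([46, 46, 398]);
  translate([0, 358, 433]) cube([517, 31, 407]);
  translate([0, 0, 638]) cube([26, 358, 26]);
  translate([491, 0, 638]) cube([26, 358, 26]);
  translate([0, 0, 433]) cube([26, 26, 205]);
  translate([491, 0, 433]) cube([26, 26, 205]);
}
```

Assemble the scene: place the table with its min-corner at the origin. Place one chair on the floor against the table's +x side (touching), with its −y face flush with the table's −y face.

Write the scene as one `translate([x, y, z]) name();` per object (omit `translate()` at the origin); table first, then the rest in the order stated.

table();
translate([1112, 0, 0]) chair();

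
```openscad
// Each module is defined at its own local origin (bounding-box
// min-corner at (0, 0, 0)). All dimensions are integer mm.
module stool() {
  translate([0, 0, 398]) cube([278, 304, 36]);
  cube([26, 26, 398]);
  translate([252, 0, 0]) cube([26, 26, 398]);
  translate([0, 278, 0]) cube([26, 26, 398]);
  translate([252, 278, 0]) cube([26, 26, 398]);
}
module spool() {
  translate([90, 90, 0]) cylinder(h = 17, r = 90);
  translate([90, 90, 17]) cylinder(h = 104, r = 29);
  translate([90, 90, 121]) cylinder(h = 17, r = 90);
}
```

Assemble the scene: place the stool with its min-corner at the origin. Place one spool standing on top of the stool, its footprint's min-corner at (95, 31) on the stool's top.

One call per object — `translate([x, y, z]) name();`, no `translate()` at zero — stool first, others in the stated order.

stool();
translate([95, 31, 434]) spool();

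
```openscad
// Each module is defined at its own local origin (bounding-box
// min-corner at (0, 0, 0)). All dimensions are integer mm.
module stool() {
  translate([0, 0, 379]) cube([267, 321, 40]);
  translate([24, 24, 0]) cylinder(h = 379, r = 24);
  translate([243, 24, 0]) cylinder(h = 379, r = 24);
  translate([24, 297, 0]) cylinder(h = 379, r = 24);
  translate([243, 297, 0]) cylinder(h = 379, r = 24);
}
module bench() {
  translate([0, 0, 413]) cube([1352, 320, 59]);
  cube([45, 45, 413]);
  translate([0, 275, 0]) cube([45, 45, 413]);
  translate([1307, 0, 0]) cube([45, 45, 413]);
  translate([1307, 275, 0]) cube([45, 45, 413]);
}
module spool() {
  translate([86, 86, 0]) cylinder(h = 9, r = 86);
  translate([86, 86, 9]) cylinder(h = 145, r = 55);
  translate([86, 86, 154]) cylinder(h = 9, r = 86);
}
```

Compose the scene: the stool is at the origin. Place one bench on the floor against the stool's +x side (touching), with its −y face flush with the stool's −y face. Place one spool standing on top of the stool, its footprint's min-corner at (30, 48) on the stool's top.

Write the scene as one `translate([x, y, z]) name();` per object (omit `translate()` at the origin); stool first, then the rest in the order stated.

stool();
translate([267, 0, 0]) bench();
translate([30, 48, 419]) spool();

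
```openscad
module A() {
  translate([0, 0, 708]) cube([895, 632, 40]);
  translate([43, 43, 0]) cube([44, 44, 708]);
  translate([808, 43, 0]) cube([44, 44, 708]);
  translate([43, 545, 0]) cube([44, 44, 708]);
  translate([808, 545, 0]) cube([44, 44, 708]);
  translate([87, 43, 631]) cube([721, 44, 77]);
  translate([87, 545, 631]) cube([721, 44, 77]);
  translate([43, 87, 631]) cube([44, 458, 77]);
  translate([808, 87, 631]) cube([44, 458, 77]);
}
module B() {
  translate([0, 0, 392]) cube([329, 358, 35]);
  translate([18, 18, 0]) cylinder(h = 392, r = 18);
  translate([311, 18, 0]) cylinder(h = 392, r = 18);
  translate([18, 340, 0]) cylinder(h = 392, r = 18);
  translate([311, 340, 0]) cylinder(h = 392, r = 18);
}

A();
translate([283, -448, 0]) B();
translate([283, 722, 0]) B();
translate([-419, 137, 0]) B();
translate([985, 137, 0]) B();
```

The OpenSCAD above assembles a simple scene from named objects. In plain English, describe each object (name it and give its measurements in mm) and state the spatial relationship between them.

A is a table: top 895 mm (x) × 632 mm (y), 40 mm thick, upper face at z = 748 mm, on four 44×44 mm square legs, each inset 43 mm from the nearest pair of top edges, running from z = 0 to the bottom of the top. Four apron rails, 44 mm thick and 77 mm tall, run between adjacent legs with their top edges flush with the underside of the top and their outer faces flush with the legs' outer faces.

B is a four-legged stool. The seat is 329×358 mm, 35 mm thick, top at z = 427 mm. It stands on four round legs, each 36 mm in diameter, from z = 0 to the seat underside, each leg's axis is inset half a diameter from the nearest pair of seat edges (so the leg's bounding box is flush with the corner).

Four stools sit around the table at the −y, +y, −x, +x sides.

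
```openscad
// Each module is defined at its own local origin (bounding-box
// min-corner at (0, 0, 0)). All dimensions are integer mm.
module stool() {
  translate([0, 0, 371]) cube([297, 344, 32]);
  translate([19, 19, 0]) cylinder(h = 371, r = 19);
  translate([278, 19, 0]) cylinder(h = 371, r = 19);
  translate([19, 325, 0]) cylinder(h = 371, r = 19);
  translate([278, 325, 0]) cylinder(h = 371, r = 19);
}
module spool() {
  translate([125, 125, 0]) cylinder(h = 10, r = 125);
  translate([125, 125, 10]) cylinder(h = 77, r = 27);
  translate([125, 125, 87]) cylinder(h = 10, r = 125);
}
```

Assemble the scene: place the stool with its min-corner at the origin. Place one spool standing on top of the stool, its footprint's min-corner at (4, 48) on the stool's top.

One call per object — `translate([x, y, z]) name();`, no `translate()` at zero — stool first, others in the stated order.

stool();
translate([4, 48, 403]) spool();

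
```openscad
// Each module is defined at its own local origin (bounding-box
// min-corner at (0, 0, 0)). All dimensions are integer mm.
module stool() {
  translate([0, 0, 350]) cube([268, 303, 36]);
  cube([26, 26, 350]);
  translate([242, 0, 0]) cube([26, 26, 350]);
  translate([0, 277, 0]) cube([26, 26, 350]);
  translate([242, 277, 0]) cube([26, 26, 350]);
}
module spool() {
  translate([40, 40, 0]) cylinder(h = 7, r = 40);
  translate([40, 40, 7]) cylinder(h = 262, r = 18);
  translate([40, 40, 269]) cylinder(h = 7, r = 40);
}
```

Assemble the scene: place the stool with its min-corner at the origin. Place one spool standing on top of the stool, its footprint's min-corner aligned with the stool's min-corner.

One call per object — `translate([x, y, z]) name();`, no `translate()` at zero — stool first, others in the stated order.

stool();
translate([0, 0, 386]) spool();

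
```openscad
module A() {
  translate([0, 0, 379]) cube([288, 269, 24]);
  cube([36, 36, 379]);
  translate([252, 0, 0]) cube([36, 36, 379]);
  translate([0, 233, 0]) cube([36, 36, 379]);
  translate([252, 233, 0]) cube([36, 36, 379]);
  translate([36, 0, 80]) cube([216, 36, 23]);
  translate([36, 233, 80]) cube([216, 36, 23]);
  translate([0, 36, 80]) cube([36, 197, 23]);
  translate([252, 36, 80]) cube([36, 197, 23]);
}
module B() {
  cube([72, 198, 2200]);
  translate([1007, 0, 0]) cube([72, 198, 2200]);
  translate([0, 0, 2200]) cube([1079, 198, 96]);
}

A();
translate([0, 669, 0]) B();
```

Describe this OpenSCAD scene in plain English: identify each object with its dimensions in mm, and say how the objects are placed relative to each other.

A is a four-legged stool. The seat is a 288×269×24 mm slab whose top surface is at z = 403 mm; four square legs, each 36×36 mm in cross-section, run from the floor (z = 0) to the underside of the seat, each flush with a corner of the seat. Four stretchers, 36 mm wide and 23 mm tall, connect adjacent legs with their undersides at z = 80 mm, each running between the inner faces of the legs it joins and aligned with the legs' outer faces on the other axis.

B is a door frame. The clear opening is 935 mm wide and 2200 mm high. Two 72 mm wide jambs, 198 mm deep, stand either side of the opening from the floor to the top of the opening. A 96 mm thick head sits across the top of both jambs, spanning the full outside width of the frame.

The door frame is on the floor beside the stool on its +y side.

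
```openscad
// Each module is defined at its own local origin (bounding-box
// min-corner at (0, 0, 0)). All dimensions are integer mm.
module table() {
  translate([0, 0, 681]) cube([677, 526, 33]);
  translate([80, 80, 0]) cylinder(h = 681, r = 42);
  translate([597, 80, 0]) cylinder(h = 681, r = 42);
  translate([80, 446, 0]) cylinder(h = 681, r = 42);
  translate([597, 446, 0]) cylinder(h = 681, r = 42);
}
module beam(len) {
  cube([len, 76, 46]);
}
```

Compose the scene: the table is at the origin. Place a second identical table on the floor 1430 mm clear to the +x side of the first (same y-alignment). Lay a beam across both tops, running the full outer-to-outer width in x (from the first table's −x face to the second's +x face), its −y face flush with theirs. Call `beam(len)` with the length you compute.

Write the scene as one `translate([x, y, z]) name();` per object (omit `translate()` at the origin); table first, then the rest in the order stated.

table();
translate([2107, 0, 0]) table();
translate([0, 0, 714]) beam(2784);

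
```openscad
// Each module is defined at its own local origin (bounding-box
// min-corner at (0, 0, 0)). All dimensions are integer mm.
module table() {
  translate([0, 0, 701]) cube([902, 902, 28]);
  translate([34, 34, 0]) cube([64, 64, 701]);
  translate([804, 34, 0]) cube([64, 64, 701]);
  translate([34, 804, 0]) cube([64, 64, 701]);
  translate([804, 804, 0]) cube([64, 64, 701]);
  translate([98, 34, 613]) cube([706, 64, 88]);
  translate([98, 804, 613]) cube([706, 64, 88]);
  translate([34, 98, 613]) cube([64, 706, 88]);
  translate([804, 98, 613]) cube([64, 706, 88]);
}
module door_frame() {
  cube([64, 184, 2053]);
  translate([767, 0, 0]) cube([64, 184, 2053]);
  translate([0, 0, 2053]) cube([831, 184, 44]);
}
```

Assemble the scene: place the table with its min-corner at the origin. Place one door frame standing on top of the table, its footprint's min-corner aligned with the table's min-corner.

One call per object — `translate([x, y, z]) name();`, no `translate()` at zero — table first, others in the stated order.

table();
translate([0, 0, 729]) door_frame();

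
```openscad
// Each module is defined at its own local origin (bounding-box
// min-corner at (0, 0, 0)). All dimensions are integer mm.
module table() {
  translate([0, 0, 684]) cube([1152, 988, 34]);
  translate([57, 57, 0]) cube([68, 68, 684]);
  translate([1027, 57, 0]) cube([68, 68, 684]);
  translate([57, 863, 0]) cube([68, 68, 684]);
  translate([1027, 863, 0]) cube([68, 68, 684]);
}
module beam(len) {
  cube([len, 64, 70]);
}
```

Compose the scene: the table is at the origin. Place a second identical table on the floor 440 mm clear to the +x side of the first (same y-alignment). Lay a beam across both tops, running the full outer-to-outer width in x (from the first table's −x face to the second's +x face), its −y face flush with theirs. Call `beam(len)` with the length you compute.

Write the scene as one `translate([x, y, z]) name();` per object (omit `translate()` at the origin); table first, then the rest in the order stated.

table();
translate([1592, 0, 0]) table();
translate([0, 0, 718]) beam(2744);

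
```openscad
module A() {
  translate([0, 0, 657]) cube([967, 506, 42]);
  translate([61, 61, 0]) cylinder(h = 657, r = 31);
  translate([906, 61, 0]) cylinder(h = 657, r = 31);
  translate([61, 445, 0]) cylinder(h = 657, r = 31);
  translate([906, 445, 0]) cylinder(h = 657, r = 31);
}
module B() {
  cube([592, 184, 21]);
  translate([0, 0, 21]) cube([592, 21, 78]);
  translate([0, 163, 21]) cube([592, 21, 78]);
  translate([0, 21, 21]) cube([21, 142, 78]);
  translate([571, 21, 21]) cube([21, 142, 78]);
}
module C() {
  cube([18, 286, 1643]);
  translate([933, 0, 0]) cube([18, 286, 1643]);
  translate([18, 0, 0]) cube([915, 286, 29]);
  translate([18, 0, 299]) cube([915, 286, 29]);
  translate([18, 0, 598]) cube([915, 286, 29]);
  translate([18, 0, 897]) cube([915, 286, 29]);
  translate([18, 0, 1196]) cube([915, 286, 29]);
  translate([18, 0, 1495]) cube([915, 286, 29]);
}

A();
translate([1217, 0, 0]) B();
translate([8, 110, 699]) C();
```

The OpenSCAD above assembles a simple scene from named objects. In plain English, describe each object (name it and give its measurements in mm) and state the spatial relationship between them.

A is a table with a 967×506 mm rectangular top, 42 mm thick, top surface at z = 699 mm, supported by four round legs of 62 mm diameter, each leg's bounding box inset 30 mm from the nearest pair of top edges, running from the floor.

B is an open storage box with external size 592×184×99 mm and wall thickness 21 mm (the base is also 21 mm thick). The base covers the whole footprint; the four walls stand on the base, with the y-facing walls full-width and the x-facing walls fitting between their inner faces.

C is an open bookshelf. Two side panels, each 18 mm thick, 286 mm deep and 1643 mm tall, stand 951 mm apart (outside-to-outside). Between them sit 6 shelves, each 29 mm thick and 286 mm deep, spanning the full gap between the sides. The bottom shelf rests on the floor (its underside at z = 0) and the clear gap between one shelf's top and the next shelf's underside is 270 mm.

The open box is on the floor beside the table on its +x side. The bookshelf is on top of the table, centred.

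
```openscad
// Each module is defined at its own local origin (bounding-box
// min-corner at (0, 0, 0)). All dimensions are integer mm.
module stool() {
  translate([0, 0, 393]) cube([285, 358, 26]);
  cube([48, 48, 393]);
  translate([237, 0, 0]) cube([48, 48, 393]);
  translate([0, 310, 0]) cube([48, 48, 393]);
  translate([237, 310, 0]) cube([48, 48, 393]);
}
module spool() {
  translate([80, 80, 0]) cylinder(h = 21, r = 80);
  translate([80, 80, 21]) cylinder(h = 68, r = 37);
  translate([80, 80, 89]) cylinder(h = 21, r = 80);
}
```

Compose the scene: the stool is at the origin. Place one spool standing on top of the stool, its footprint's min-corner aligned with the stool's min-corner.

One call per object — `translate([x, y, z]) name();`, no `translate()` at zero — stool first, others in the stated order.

stool();
translate([0, 0, 419]) spool();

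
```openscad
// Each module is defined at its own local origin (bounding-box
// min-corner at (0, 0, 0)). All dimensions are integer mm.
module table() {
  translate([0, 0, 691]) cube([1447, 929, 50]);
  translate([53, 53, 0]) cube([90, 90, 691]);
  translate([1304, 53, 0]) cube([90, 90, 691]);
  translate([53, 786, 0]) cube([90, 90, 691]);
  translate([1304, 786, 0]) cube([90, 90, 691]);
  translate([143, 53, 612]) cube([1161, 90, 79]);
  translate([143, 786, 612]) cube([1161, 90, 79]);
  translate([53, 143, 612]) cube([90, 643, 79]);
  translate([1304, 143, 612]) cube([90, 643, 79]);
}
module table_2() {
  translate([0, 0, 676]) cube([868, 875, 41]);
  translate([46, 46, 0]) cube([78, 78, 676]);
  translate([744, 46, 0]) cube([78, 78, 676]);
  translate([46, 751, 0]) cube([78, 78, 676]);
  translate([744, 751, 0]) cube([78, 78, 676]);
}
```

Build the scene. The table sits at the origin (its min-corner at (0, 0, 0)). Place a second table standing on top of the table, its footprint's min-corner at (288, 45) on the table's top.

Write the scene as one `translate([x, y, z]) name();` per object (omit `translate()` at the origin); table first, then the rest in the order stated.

table();
translate([288, 45, 741]) table_2();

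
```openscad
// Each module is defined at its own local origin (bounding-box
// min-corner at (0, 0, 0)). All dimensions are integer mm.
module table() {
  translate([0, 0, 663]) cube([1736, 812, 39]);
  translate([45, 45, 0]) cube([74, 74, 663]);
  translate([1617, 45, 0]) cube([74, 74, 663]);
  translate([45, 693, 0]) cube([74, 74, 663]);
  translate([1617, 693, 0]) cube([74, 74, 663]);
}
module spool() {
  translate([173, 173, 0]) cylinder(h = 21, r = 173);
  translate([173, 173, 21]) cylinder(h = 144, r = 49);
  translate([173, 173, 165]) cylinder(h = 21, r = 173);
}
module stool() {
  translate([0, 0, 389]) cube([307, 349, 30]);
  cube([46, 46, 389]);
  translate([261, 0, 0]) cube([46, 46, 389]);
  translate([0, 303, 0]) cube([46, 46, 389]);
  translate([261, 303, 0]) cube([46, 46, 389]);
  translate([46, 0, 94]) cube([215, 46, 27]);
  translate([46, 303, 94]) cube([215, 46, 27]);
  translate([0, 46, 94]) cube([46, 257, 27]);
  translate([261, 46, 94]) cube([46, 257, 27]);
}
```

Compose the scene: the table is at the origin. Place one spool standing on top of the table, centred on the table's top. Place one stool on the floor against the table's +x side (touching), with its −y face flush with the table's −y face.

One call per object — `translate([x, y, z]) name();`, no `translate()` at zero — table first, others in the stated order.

table();
translate([695, 233, 702]) spool();
translate([1736, 0, 0]) stool();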